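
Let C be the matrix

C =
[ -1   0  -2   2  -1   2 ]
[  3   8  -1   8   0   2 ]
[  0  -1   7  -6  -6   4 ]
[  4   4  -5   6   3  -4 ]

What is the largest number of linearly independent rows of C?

4

Row reduce to echelon form.
R2 ← R2 + (3)·R1: [0, 8, -7, 14, -3, 8]
R4 ← R4 + (4)·R1: [0, 4, -13, 14, -1, 4]
R3 ← R3 + (1/8)·R2: [0, 0, 49/8, -17/4, -51/8, 5]
R4 ← R4 − (1/2)·R2: [0, 0, -19/2, 7, 1/2, 0]
R4 ← R4 + (76/49)·R3: [0, 0, 0, 20/49, -460/49, 380/49]
Echelon form has 4 nonzero rows, so rank(C) = 4.
The rank gives the maximum number of linearly independent rows: 4.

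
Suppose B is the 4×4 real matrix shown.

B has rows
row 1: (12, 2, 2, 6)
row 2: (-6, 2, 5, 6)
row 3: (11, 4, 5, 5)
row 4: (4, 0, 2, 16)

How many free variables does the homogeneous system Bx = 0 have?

1

Row reduce to echelon form.
R2 ← R2 + (1/2)·R1: [0, 3, 6, 9]
R3 ← R3 − (11/12)·R1: [0, 13/6, 19/6, -1/2]
R4 ← R4 − (1/3)·R1: [0, -2/3, 4/3, 14]
R3 ← R3 − (13/18)·R2: [0, 0, -7/6, -7]
R4 ← R4 + (2/9)·R2: [0, 0, 8/3, 16]
R4 ← R4 + (16/7)·R3: [0, 0, 0, 0]
3 nonzero rows, so rank(B) = 3.
B has 4 columns; by rank–nullity, nullity = 4 − 3 = 1.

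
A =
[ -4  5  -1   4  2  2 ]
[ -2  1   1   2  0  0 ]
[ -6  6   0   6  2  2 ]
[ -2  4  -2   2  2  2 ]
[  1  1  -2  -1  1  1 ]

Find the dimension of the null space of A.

Row reduce to echelon form.
R2 ← R2 − (1/2)·R1: [0, -3/2, 3/2, 0, -1, -1]
R3 ← R3 − (3/2)·R1: [0, -3/2, 3/2, 0, -1, -1]
R4 ← R4 − (1/2)·R1: [0, 3/2, -3/2, 0, 1, 1]
R5 ← R5 + (1/4)·R1: [0, 9/4, -9/4, 0, 3/2, 3/2]
R3 ← R3 − R2: [0, 0, 0, 0, 0, 0]
R4 ← R4 + R2: [0, 0, 0, 0, 0, 0]
R5 ← R5 + (3/2)·R2: [0, 0, 0, 0, 0, 0]
2 nonzero rows, so rank(A) = 2.
A has 6 columns; by rank–nullity, nullity = 6 − 2 = 4.

4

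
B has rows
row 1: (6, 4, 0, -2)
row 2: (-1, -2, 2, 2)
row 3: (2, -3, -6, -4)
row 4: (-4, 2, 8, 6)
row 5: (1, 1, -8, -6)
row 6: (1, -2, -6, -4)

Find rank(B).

Row reduce to echelon form.
R2 ← R2 + (1/6)·R1: [0, -4/3, 2, 5/3]
R3 ← R3 − (1/3)·R1: [0, -13/3, -6, -10/3]
R4 ← R4 + (2/3)·R1: [0, 14/3, 8, 14/3]
R5 ← R5 − (1/6)·R1: [0, 1/3, -8, -17/3]
R6 ← R6 − (1/6)·R1: [0, -8/3, -6, -11/3]
R3 ← R3 − (13/4)·R2: [0, 0, -25/2, -35/4]
R4 ← R4 + (7/2)·R2: [0, 0, 15, 21/2]
R5 ← R5 + (1/4)·R2: [0, 0, -15/2, -21/4]
R6 ← R6 − (2)·R2: [0, 0, -10, -7]
R4 ← R4 + (6/5)·R3: [0, 0, 0, 0]
R5 ← R5 − (3/5)·R3: [0, 0, 0, 0]
R6 ← R6 − (4/5)·R3: [0, 0, 0, 0]
Echelon form has 3 nonzero rows, so rank(B) = 3.

3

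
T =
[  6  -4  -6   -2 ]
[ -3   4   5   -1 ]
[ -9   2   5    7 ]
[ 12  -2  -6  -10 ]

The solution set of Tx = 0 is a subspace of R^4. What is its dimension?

Row reduce to echelon form.
R2 ← R2 + (1/2)·R1: [0, 2, 2, -2]
R3 ← R3 + (3/2)·R1: [0, -4, -4, 4]
R4 ← R4 − (2)·R1: [0, 6, 6, -6]
R3 ← R3 + (2)·R2: [0, 0, 0, 0]
R4 ← R4 − (3)·R2: [0, 0, 0, 0]
2 nonzero rows, so rank(T) = 2.
T has 4 columns; by rank–nullity, nullity = 4 − 2 = 2.

2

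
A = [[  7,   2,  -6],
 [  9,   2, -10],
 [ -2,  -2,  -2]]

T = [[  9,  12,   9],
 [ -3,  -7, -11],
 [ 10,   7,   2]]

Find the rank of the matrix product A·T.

3

First compute AT:
[[ -3,  28,  29],
 [-25,  24,  39],
 [-32, -24,   0]]
Now row reduce the product.
R2 ← R2 − (25/3)·R1: [0, -628/3, -608/3]
R3 ← R3 − (32/3)·R1: [0, -968/3, -928/3]
R3 ← R3 − (242/157)·R2: [0, 0, 480/157]
3 nonzero rows, so rank(AT) = 3.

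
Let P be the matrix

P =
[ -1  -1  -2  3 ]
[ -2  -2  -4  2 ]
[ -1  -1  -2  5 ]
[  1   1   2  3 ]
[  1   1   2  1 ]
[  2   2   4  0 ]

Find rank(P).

2

Row reduce to echelon form.
R2 ← R2 − (2)·R1: [0, 0, 0, -4]
R3 ← R3 − R1: [0, 0, 0, 2]
R4 ← R4 + R1: [0, 0, 0, 6]
R5 ← R5 + R1: [0, 0, 0, 4]
R6 ← R6 + (2)·R1: [0, 0, 0, 6]
R3 ← R3 + (1/2)·R2: [0, 0, 0, 0]
R4 ← R4 + (3/2)·R2: [0, 0, 0, 0]
R5 ← R5 + R2: [0, 0, 0, 0]
R6 ← R6 + (3/2)·R2: [0, 0, 0, 0]
Echelon form has 2 nonzero rows, so rank(P) = 2.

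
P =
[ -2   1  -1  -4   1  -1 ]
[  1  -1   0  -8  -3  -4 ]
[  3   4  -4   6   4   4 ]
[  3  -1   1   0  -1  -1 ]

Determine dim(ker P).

2

Row reduce to echelon form.
R2 ← R2 + (1/2)·R1: [0, -1/2, -1/2, -10, -5/2, -9/2]
R3 ← R3 + (3/2)·R1: [0, 11/2, -11/2, 0, 11/2, 5/2]
R4 ← R4 + (3/2)·R1: [0, 1/2, -1/2, -6, 1/2, -5/2]
R3 ← R3 + (11)·R2: [0, 0, -11, -110, -22, -47]
R4 ← R4 + R2: [0, 0, -1, -16, -2, -7]
R4 ← R4 − (1/11)·R3: [0, 0, 0, -6, 0, -30/11]
4 nonzero rows, so rank(P) = 4.
P has 6 columns; by rank–nullity, nullity = 6 − 4 = 2.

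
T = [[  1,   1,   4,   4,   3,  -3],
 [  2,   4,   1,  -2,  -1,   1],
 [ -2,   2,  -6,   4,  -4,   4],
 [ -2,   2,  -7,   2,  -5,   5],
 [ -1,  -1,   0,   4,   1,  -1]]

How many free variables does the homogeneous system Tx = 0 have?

Row reduce to echelon form.
R2 ← R2 − (2)·R1: [0, 2, -7, -10, -7, 7]
R3 ← R3 + (2)·R1: [0, 4, 2, 12, 2, -2]
R4 ← R4 + (2)·R1: [0, 4, 1, 10, 1, -1]
R5 ← R5 + R1: [0, 0, 4, 8, 4, -4]
R3 ← R3 − (2)·R2: [0, 0, 16, 32, 16, -16]
R4 ← R4 − (2)·R2: [0, 0, 15, 30, 15, -15]
R4 ← R4 − (15/16)·R3: [0, 0, 0, 0, 0, 0]
R5 ← R5 − (1/4)·R3: [0, 0, 0, 0, 0, 0]
3 nonzero rows, so rank(T) = 3.
T has 6 columns; by rank–nullity, nullity = 6 − 3 = 3.

3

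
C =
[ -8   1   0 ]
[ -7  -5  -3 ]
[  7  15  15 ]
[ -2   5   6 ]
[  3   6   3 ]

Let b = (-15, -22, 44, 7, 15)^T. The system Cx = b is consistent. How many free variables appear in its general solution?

0

Row reduce the augmented matrix [C | b].
R2 ← R2 − (7/8)·R1: [0, -47/8, -3, -71/8]
R3 ← R3 + (7/8)·R1: [0, 127/8, 15, 247/8]
R4 ← R4 − (1/4)·R1: [0, 19/4, 6, 43/4]
R5 ← R5 + (3/8)·R1: [0, 51/8, 3, 75/8]
R3 ← R3 + (127/47)·R2: [0, 0, 324/47, 324/47]
R4 ← R4 + (38/47)·R2: [0, 0, 168/47, 168/47]
R5 ← R5 + (51/47)·R2: [0, 0, -12/47, -12/47]
R4 ← R4 − (14/27)·R3: [0, 0, 0, 0]
R5 ← R5 + (1/27)·R3: [0, 0, 0, 0]
The echelon form has 3 nonzero rows, and every pivot lies in the first 3 columns, so rank(C) = rank([C|b]) = 3.
The system is consistent.
Free variables = (unknowns) − (rank) = 3 − 3 = 0.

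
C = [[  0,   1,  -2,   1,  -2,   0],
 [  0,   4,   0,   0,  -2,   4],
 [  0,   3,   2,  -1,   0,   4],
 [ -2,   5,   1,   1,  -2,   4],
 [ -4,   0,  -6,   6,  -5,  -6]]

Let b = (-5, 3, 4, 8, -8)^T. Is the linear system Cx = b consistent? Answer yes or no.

Row reduce the augmented matrix [C | b].
Swap R1 ↔ R4
R5 ← R5 − (2)·R1: [0, -10, -8, 4, -1, -14, -24]
R3 ← R3 − (3/4)·R2: [0, 0, 2, -1, 3/2, 1, 7/4]
R4 ← R4 − (1/4)·R2: [0, 0, -2, 1, -3/2, -1, -23/4]
R5 ← R5 + (5/2)·R2: [0, 0, -8, 4, -6, -4, -33/2]
R4 ← R4 + R3: [0, 0, 0, 0, 0, 0, -4]
R5 ← R5 + (4)·R3: [0, 0, 0, 0, 0, 0, -19/2]
R5 ← R5 − (19/8)·R4: [0, 0, 0, 0, 0, 0, 0]
The echelon form has 4 nonzero rows; the last pivot sits in the augmented column, so rank(C) = 3 but rank([C|b]) = 4.
Since the ranks differ, the system is inconsistent.

no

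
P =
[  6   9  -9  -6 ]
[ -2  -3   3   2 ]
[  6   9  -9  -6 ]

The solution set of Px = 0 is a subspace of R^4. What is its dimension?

3

Row reduce to echelon form.
R2 ← R2 + (1/3)·R1: [0, 0, 0, 0]
R3 ← R3 − R1: [0, 0, 0, 0]
1 nonzero row, so rank(P) = 1.
P has 4 columns; by rank–nullity, nullity = 4 − 1 = 3.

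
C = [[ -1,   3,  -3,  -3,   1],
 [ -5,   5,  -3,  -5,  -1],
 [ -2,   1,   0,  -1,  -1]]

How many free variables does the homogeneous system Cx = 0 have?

3

Row reduce to echelon form.
R2 ← R2 − (5)·R1: [0, -10, 12, 10, -6]
R3 ← R3 − (2)·R1: [0, -5, 6, 5, -3]
R3 ← R3 − (1/2)·R2: [0, 0, 0, 0, 0]
2 nonzero rows, so rank(C) = 2.
C has 5 columns; by rank–nullity, nullity = 5 − 2 = 3.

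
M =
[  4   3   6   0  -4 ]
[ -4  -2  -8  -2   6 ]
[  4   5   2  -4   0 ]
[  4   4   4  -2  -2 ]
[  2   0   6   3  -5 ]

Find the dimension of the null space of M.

Row reduce to echelon form.
R2 ← R2 + R1: [0, 1, -2, -2, 2]
R3 ← R3 − R1: [0, 2, -4, -4, 4]
R4 ← R4 − R1: [0, 1, -2, -2, 2]
R5 ← R5 − (1/2)·R1: [0, -3/2, 3, 3, -3]
R3 ← R3 − (2)·R2: [0, 0, 0, 0, 0]
R4 ← R4 − R2: [0, 0, 0, 0, 0]
R5 ← R5 + (3/2)·R2: [0, 0, 0, 0, 0]
2 nonzero rows, so rank(M) = 2.
M has 5 columns; by rank–nullity, nullity = 5 − 2 = 3.

3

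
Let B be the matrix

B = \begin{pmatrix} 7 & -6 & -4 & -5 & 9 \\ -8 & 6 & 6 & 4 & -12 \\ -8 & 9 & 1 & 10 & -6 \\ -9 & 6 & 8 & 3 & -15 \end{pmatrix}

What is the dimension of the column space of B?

Row reduce to echelon form.
R2 ← R2 + (8/7)·R1: [0, -6/7, 10/7, -12/7, -12/7]
R3 ← R3 + (8/7)·R1: [0, 15/7, -25/7, 30/7, 30/7]
R4 ← R4 + (9/7)·R1: [0, -12/7, 20/7, -24/7, -24/7]
R3 ← R3 + (5/2)·R2: [0, 0, 0, 0, 0]
R4 ← R4 − (2)·R2: [0, 0, 0, 0, 0]
Echelon form has 2 nonzero rows, so rank(B) = 2.
The column space has dimension equal to the rank: 2.

2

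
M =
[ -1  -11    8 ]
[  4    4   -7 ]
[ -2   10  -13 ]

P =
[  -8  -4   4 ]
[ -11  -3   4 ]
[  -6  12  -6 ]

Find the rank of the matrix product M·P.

First compute MP:
[[ 81, 133, -96],
 [-34, -112,  74],
 [-16, -178, 110]]
Now row reduce the product.
R2 ← R2 + (34/81)·R1: [0, -4550/81, 910/27]
R3 ← R3 + (16/81)·R1: [0, -12290/81, 2458/27]
R3 ← R3 − (1229/455)·R2: [0, 0, 0]
2 nonzero rows, so rank(MP) = 2.

2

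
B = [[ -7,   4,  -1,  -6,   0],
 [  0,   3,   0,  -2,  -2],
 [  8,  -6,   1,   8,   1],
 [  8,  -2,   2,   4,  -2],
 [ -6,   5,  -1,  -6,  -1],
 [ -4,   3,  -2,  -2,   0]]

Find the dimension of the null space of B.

Row reduce to echelon form.
R3 ← R3 + (8/7)·R1: [0, -10/7, -1/7, 8/7, 1]
R4 ← R4 + (8/7)·R1: [0, 18/7, 6/7, -20/7, -2]
R5 ← R5 − (6/7)·R1: [0, 11/7, -1/7, -6/7, -1]
R6 ← R6 − (4/7)·R1: [0, 5/7, -10/7, 10/7, 0]
R3 ← R3 + (10/21)·R2: [0, 0, -1/7, 4/21, 1/21]
R4 ← R4 − (6/7)·R2: [0, 0, 6/7, -8/7, -2/7]
R5 ← R5 − (11/21)·R2: [0, 0, -1/7, 4/21, 1/21]
R6 ← R6 − (5/21)·R2: [0, 0, -10/7, 40/21, 10/21]
R4 ← R4 + (6)·R3: [0, 0, 0, 0, 0]
R5 ← R5 − R3: [0, 0, 0, 0, 0]
R6 ← R6 − (10)·R3: [0, 0, 0, 0, 0]
3 nonzero rows, so rank(B) = 3.
B has 5 columns; by rank–nullity, nullity = 5 − 3 = 2.

2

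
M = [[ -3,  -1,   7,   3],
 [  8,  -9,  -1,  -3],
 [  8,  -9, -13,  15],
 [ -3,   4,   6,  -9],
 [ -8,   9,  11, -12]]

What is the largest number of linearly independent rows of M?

Row reduce to echelon form.
R2 ← R2 + (8/3)·R1: [0, -35/3, 53/3, 5]
R3 ← R3 + (8/3)·R1: [0, -35/3, 17/3, 23]
R4 ← R4 − R1: [0, 5, -1, -12]
R5 ← R5 − (8/3)·R1: [0, 35/3, -23/3, -20]
R3 ← R3 − R2: [0, 0, -12, 18]
R4 ← R4 + (3/7)·R2: [0, 0, 46/7, -69/7]
R5 ← R5 + R2: [0, 0, 10, -15]
R4 ← R4 + (23/42)·R3: [0, 0, 0, 0]
R5 ← R5 + (5/6)·R3: [0, 0, 0, 0]
Echelon form has 3 nonzero rows, so rank(M) = 3.
The rank gives the maximum number of linearly independent rows: 3.

3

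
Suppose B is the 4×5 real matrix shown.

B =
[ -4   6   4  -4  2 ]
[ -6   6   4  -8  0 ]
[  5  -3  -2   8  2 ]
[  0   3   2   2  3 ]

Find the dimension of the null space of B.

Row reduce to echelon form.
R2 ← R2 − (3/2)·R1: [0, -3, -2, -2, -3]
R3 ← R3 + (5/4)·R1: [0, 9/2, 3, 3, 9/2]
R3 ← R3 + (3/2)·R2: [0, 0, 0, 0, 0]
R4 ← R4 + R2: [0, 0, 0, 0, 0]
2 nonzero rows, so rank(B) = 2.
B has 5 columns; by rank–nullity, nullity = 5 − 2 = 3.

3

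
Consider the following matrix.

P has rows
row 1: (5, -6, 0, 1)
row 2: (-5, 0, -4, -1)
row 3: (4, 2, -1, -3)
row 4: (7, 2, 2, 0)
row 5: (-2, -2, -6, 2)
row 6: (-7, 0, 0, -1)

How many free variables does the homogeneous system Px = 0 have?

0

Row reduce to echelon form.
R2 ← R2 + R1: [0, -6, -4, 0]
R3 ← R3 − (4/5)·R1: [0, 34/5, -1, -19/5]
R4 ← R4 − (7/5)·R1: [0, 52/5, 2, -7/5]
R5 ← R5 + (2/5)·R1: [0, -22/5, -6, 12/5]
R6 ← R6 + (7/5)·R1: [0, -42/5, 0, 2/5]
R3 ← R3 + (17/15)·R2: [0, 0, -83/15, -19/5]
R4 ← R4 + (26/15)·R2: [0, 0, -74/15, -7/5]
R5 ← R5 − (11/15)·R2: [0, 0, -46/15, 12/5]
R6 ← R6 − (7/5)·R2: [0, 0, 28/5, 2/5]
R4 ← R4 − (74/83)·R3: [0, 0, 0, 165/83]
R5 ← R5 − (46/83)·R3: [0, 0, 0, 374/83]
R6 ← R6 + (84/83)·R3: [0, 0, 0, -286/83]
R5 ← R5 − (34/15)·R4: [0, 0, 0, 0]
R6 ← R6 + (26/15)·R4: [0, 0, 0, 0]
4 nonzero rows, so rank(P) = 4.
P has 4 columns; by rank–nullity, nullity = 4 − 4 = 0.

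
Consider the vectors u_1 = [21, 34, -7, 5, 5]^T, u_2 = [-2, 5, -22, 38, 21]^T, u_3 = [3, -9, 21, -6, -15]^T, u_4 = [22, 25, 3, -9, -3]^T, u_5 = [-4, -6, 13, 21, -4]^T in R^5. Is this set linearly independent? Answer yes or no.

Form the matrix with these vectors as rows and row reduce.
R2 ← R2 + (2/21)·R1: [0, 173/21, -68/3, 808/21, 451/21]
R3 ← R3 − (1/7)·R1: [0, -97/7, 22, -47/7, -110/7]
R4 ← R4 − (22/21)·R1: [0, -223/21, 31/3, -299/21, -173/21]
R5 ← R5 + (4/21)·R1: [0, 10/21, 35/3, 461/21, -64/21]
R3 ← R3 + (291/173)·R2: [0, 0, -2790/173, 10035/173, 3531/173]
R4 ← R4 + (223/173)·R2: [0, 0, -3267/173, 6117/173, 3364/173]
R5 ← R5 − (10/173)·R2: [0, 0, 2245/173, 3413/173, -742/173]
R4 ← R4 − (363/310)·R3: [0, 0, 0, -2019/62, -1381/310]
R5 ← R5 + (449/558)·R3: [0, 0, 0, 4117/62, 2257/186]
R5 ← R5 + (4117/2019)·R4: [0, 0, 0, 0, 30794/10095]
5 nonzero rows, so the 5 vectors span a space of dimension 5.
Since 5 = 5, the vectors are linearly independent.

yes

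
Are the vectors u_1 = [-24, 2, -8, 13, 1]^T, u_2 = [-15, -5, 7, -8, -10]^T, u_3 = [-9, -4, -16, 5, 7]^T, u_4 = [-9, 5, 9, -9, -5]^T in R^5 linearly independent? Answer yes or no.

Form the matrix with these vectors as rows and row reduce.
R2 ← R2 − (5/8)·R1: [0, -25/4, 12, -129/8, -85/8]
R3 ← R3 − (3/8)·R1: [0, -19/4, -13, 1/8, 53/8]
R4 ← R4 − (3/8)·R1: [0, 17/4, 12, -111/8, -43/8]
R3 ← R3 − (19/25)·R2: [0, 0, -553/25, 619/50, 147/10]
R4 ← R4 + (17/25)·R2: [0, 0, 504/25, -621/25, -63/5]
R4 ← R4 + (72/79)·R3: [0, 0, 0, -1071/79, 63/79]
4 nonzero rows, so the 4 vectors span a space of dimension 4.
Since 4 = 4, the vectors are linearly independent.

yes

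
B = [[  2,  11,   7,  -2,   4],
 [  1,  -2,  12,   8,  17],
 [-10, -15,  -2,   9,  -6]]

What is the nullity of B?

2

Row reduce to echelon form.
R2 ← R2 − (1/2)·R1: [0, -15/2, 17/2, 9, 15]
R3 ← R3 + (5)·R1: [0, 40, 33, -1, 14]
R3 ← R3 + (16/3)·R2: [0, 0, 235/3, 47, 94]
3 nonzero rows, so rank(B) = 3.
B has 5 columns; by rank–nullity, nullity = 5 − 3 = 2.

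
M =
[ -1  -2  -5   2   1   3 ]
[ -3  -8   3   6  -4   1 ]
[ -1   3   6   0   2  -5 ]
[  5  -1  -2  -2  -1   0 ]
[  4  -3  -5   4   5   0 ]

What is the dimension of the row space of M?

Row reduce to echelon form.
R2 ← R2 − (3)·R1: [0, -2, 18, 0, -7, -8]
R3 ← R3 − R1: [0, 5, 11, -2, 1, -8]
R4 ← R4 + (5)·R1: [0, -11, -27, 8, 4, 15]
R5 ← R5 + (4)·R1: [0, -11, -25, 12, 9, 12]
R3 ← R3 + (5/2)·R2: [0, 0, 56, -2, -33/2, -28]
R4 ← R4 − (11/2)·R2: [0, 0, -126, 8, 85/2, 59]
R5 ← R5 − (11/2)·R2: [0, 0, -124, 12, 95/2, 56]
R4 ← R4 + (9/4)·R3: [0, 0, 0, 7/2, 43/8, -4]
R5 ← R5 + (31/14)·R3: [0, 0, 0, 53/7, 307/28, -6]
R5 ← R5 − (106/49)·R4: [0, 0, 0, 0, -65/98, 130/49]
Echelon form has 5 nonzero rows, so rank(M) = 5.
The row space has dimension equal to the rank: 5.

5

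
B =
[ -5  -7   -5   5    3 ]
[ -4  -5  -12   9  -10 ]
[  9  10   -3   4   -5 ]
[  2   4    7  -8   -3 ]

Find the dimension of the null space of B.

Row reduce to echelon form.
R2 ← R2 − (4/5)·R1: [0, 3/5, -8, 5, -62/5]
R3 ← R3 + (9/5)·R1: [0, -13/5, -12, 13, 2/5]
R4 ← R4 + (2/5)·R1: [0, 6/5, 5, -6, -9/5]
R3 ← R3 + (13/3)·R2: [0, 0, -140/3, 104/3, -160/3]
R4 ← R4 − (2)·R2: [0, 0, 21, -16, 23]
R4 ← R4 + (9/20)·R3: [0, 0, 0, -2/5, -1]
4 nonzero rows, so rank(B) = 4.
B has 5 columns; by rank–nullity, nullity = 5 − 4 = 1.

1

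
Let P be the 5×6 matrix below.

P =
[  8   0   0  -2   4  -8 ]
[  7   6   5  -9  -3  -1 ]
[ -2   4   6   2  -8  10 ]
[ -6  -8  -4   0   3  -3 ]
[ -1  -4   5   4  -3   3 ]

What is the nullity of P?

Row reduce to echelon form.
R2 ← R2 − (7/8)·R1: [0, 6, 5, -29/4, -13/2, 6]
R3 ← R3 + (1/4)·R1: [0, 4, 6, 3/2, -7, 8]
R4 ← R4 + (3/4)·R1: [0, -8, -4, -3/2, 6, -9]
R5 ← R5 + (1/8)·R1: [0, -4, 5, 15/4, -5/2, 2]
R3 ← R3 − (2/3)·R2: [0, 0, 8/3, 19/3, -8/3, 4]
R4 ← R4 + (4/3)·R2: [0, 0, 8/3, -67/6, -8/3, -1]
R5 ← R5 + (2/3)·R2: [0, 0, 25/3, -13/12, -41/6, 6]
R4 ← R4 − R3: [0, 0, 0, -35/2, 0, -5]
R5 ← R5 − (25/8)·R3: [0, 0, 0, -167/8, 3/2, -13/2]
R5 ← R5 − (167/140)·R4: [0, 0, 0, 0, 3/2, -15/28]
5 nonzero rows, so rank(P) = 5.
P has 6 columns; by rank–nullity, nullity = 6 − 5 = 1.

1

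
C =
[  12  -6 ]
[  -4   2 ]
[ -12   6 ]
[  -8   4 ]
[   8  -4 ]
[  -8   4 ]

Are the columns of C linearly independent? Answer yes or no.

Row reduce C to echelon form.
R2 ← R2 + (1/3)·R1: [0, 0]
R3 ← R3 + R1: [0, 0]
R4 ← R4 + (2/3)·R1: [0, 0]
R5 ← R5 − (2/3)·R1: [0, 0]
R6 ← R6 + (2/3)·R1: [0, 0]
1 pivot among 2 columns.
Only 1 < 2 pivot columns, so the columns are linearly dependent.

no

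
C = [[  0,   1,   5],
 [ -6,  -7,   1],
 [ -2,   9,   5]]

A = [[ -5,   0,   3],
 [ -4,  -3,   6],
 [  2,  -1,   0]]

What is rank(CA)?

First compute CA:
[[  6,  -8,   6],
 [ 60,  20, -60],
 [-16, -32,  48]]
Now row reduce the product.
R2 ← R2 − (10)·R1: [0, 100, -120]
R3 ← R3 + (8/3)·R1: [0, -160/3, 64]
R3 ← R3 + (8/15)·R2: [0, 0, 0]
2 nonzero rows, so rank(CA) = 2.

2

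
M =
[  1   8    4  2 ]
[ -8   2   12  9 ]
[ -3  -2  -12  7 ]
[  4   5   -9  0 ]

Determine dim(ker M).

1

Row reduce to echelon form.
R2 ← R2 + (8)·R1: [0, 66, 44, 25]
R3 ← R3 + (3)·R1: [0, 22, 0, 13]
R4 ← R4 − (4)·R1: [0, -27, -25, -8]
R3 ← R3 − (1/3)·R2: [0, 0, -44/3, 14/3]
R4 ← R4 + (9/22)·R2: [0, 0, -7, 49/22]
R4 ← R4 − (21/44)·R3: [0, 0, 0, 0]
3 nonzero rows, so rank(M) = 3.
M has 4 columns; by rank–nullity, nullity = 4 − 3 = 1.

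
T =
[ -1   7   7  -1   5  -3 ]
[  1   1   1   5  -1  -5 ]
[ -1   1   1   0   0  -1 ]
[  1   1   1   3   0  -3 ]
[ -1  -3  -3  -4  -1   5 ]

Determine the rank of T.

Row reduce to echelon form.
R2 ← R2 + R1: [0, 8, 8, 4, 4, -8]
R3 ← R3 − R1: [0, -6, -6, 1, -5, 2]
R4 ← R4 + R1: [0, 8, 8, 2, 5, -6]
R5 ← R5 − R1: [0, -10, -10, -3, -6, 8]
R3 ← R3 + (3/4)·R2: [0, 0, 0, 4, -2, -4]
R4 ← R4 − R2: [0, 0, 0, -2, 1, 2]
R5 ← R5 + (5/4)·R2: [0, 0, 0, 2, -1, -2]
R4 ← R4 + (1/2)·R3: [0, 0, 0, 0, 0, 0]
R5 ← R5 − (1/2)·R3: [0, 0, 0, 0, 0, 0]
Echelon form has 3 nonzero rows, so rank(T) = 3.

3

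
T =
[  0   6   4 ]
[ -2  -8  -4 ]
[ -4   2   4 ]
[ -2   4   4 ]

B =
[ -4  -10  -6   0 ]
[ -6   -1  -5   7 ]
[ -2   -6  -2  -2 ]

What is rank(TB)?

2

First compute TB:
[[-44, -30, -38,  34],
 [ 64,  52,  60, -48],
 [ -4,  14,   6,   6],
 [-24,  -8, -16,  20]]
Now row reduce the product.
R2 ← R2 + (16/11)·R1: [0, 92/11, 52/11, 16/11]
R3 ← R3 − (1/11)·R1: [0, 184/11, 104/11, 32/11]
R4 ← R4 − (6/11)·R1: [0, 92/11, 52/11, 16/11]
R3 ← R3 − (2)·R2: [0, 0, 0, 0]
R4 ← R4 − R2: [0, 0, 0, 0]
2 nonzero rows, so rank(TB) = 2.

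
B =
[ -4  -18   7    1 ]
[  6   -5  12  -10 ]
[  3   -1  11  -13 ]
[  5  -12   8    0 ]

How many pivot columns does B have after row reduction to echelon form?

Row reduce to echelon form.
R2 ← R2 + (3/2)·R1: [0, -32, 45/2, -17/2]
R3 ← R3 + (3/4)·R1: [0, -29/2, 65/4, -49/4]
R4 ← R4 + (5/4)·R1: [0, -69/2, 67/4, 5/4]
R3 ← R3 − (29/64)·R2: [0, 0, 775/128, -1075/128]
R4 ← R4 − (69/64)·R2: [0, 0, -961/128, 1333/128]
R4 ← R4 + (31/25)·R3: [0, 0, 0, 0]
Echelon form has 3 nonzero rows, so rank(B) = 3.
Each nonzero row contributes one pivot column: 3 pivot columns.

3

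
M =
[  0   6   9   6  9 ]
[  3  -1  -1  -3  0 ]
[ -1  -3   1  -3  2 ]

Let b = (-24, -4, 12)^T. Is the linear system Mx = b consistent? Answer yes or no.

Row reduce the augmented matrix [M | b].
Swap R1 ↔ R2
R3 ← R3 + (1/3)·R1: [0, -10/3, 2/3, -4, 2, 32/3]
R3 ← R3 + (5/9)·R2: [0, 0, 17/3, -2/3, 7, -8/3]
The echelon form has 3 nonzero rows, and every pivot lies in the first 5 columns, so rank(M) = rank([M|b]) = 3.
The system is consistent.

yes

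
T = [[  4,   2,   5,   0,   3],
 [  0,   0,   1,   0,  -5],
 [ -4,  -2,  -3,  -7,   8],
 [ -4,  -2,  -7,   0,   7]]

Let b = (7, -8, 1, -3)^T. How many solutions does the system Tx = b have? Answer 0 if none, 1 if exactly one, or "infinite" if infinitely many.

Row reduce the augmented matrix [T | b].
R3 ← R3 + R1: [0, 0, 2, -7, 11, 8]
R4 ← R4 + R1: [0, 0, -2, 0, 10, 4]
R3 ← R3 − (2)·R2: [0, 0, 0, -7, 21, 24]
R4 ← R4 + (2)·R2: [0, 0, 0, 0, 0, -12]
The echelon form has 4 nonzero rows; the last pivot sits in the augmented column, so rank(T) = 3 but rank([T|b]) = 4.
Since the ranks differ, the system is inconsistent.
It has no solutions.

0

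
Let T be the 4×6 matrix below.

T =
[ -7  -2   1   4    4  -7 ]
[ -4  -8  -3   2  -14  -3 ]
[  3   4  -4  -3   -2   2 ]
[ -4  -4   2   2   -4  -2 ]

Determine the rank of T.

Row reduce to echelon form.
R2 ← R2 − (4/7)·R1: [0, -48/7, -25/7, -2/7, -114/7, 1]
R3 ← R3 + (3/7)·R1: [0, 22/7, -25/7, -9/7, -2/7, -1]
R4 ← R4 − (4/7)·R1: [0, -20/7, 10/7, -2/7, -44/7, 2]
R3 ← R3 + (11/24)·R2: [0, 0, -125/24, -17/12, -31/4, -13/24]
R4 ← R4 − (5/12)·R2: [0, 0, 35/12, -1/6, 1/2, 19/12]
R4 ← R4 + (14/25)·R3: [0, 0, 0, -24/25, -96/25, 32/25]
Echelon form has 4 nonzero rows, so rank(T) = 4.

4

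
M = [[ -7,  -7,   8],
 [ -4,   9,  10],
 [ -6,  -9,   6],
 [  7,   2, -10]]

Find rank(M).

3

Row reduce to echelon form.
R2 ← R2 − (4/7)·R1: [0, 13, 38/7]
R3 ← R3 − (6/7)·R1: [0, -3, -6/7]
R4 ← R4 + R1: [0, -5, -2]
R3 ← R3 + (3/13)·R2: [0, 0, 36/91]
R4 ← R4 + (5/13)·R2: [0, 0, 8/91]
R4 ← R4 − (2/9)·R3: [0, 0, 0]
Echelon form has 3 nonzero rows, so rank(M) = 3.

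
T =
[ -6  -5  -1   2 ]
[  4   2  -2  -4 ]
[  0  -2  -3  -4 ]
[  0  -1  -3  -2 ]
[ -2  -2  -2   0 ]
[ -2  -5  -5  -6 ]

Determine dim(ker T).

1

Row reduce to echelon form.
R2 ← R2 + (2/3)·R1: [0, -4/3, -8/3, -8/3]
R5 ← R5 − (1/3)·R1: [0, -1/3, -5/3, -2/3]
R6 ← R6 − (1/3)·R1: [0, -10/3, -14/3, -20/3]
R3 ← R3 − (3/2)·R2: [0, 0, 1, 0]
R4 ← R4 − (3/4)·R2: [0, 0, -1, 0]
R5 ← R5 − (1/4)·R2: [0, 0, -1, 0]
R6 ← R6 − (5/2)·R2: [0, 0, 2, 0]
R4 ← R4 + R3: [0, 0, 0, 0]
R5 ← R5 + R3: [0, 0, 0, 0]
R6 ← R6 − (2)·R3: [0, 0, 0, 0]
3 nonzero rows, so rank(T) = 3.
T has 4 columns; by rank–nullity, nullity = 4 − 3 = 1.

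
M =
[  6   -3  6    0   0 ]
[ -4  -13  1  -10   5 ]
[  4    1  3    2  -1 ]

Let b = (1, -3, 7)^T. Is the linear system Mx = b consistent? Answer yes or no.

Row reduce the augmented matrix [M | b].
R2 ← R2 + (2/3)·R1: [0, -15, 5, -10, 5, -7/3]
R3 ← R3 − (2/3)·R1: [0, 3, -1, 2, -1, 19/3]
R3 ← R3 + (1/5)·R2: [0, 0, 0, 0, 0, 88/15]
The echelon form has 3 nonzero rows; the last pivot sits in the augmented column, so rank(M) = 2 but rank([M|b]) = 3.
Since the ranks differ, the system is inconsistent.

no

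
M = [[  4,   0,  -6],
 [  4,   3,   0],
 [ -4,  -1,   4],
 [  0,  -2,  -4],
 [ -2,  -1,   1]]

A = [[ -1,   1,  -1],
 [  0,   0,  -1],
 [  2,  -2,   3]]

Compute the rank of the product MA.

First compute MA:
[[-16,  16, -22],
 [ -4,   4,  -7],
 [ 12, -12,  17],
 [ -8,   8, -10],
 [  4,  -4,   6]]
Now row reduce the product.
R2 ← R2 − (1/4)·R1: [0, 0, -3/2]
R3 ← R3 + (3/4)·R1: [0, 0, 1/2]
R4 ← R4 − (1/2)·R1: [0, 0, 1]
R5 ← R5 + (1/4)·R1: [0, 0, 1/2]
R3 ← R3 + (1/3)·R2: [0, 0, 0]
R4 ← R4 + (2/3)·R2: [0, 0, 0]
R5 ← R5 + (1/3)·R2: [0, 0, 0]
2 nonzero rows, so rank(MA) = 2.

2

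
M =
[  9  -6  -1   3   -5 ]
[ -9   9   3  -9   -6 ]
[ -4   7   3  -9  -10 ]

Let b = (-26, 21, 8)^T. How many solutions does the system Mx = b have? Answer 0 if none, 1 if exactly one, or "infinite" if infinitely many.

infinite

Row reduce the augmented matrix [M | b].
R2 ← R2 + R1: [0, 3, 2, -6, -11, -5]
R3 ← R3 + (4/9)·R1: [0, 13/3, 23/9, -23/3, -110/9, -32/9]
R3 ← R3 − (13/9)·R2: [0, 0, -1/3, 1, 11/3, 11/3]
The echelon form has 3 nonzero rows, and every pivot lies in the first 5 columns, so rank(M) = rank([M|b]) = 3.
The system is consistent.
rank = 3 < 5 unknowns, so there are infinitely many solutions.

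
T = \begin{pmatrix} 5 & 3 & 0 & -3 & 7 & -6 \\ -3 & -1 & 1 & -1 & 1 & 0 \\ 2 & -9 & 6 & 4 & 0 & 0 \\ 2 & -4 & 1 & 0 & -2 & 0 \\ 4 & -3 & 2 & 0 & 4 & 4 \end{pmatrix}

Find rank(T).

5

Row reduce to echelon form.
R2 ← R2 + (3/5)·R1: [0, 4/5, 1, -14/5, 26/5, -18/5]
R3 ← R3 − (2/5)·R1: [0, -51/5, 6, 26/5, -14/5, 12/5]
R4 ← R4 − (2/5)·R1: [0, -26/5, 1, 6/5, -24/5, 12/5]
R5 ← R5 − (4/5)·R1: [0, -27/5, 2, 12/5, -8/5, 44/5]
R3 ← R3 + (51/4)·R2: [0, 0, 75/4, -61/2, 127/2, -87/2]
R4 ← R4 + (13/2)·R2: [0, 0, 15/2, -17, 29, -21]
R5 ← R5 + (27/4)·R2: [0, 0, 35/4, -33/2, 67/2, -31/2]
R4 ← R4 − (2/5)·R3: [0, 0, 0, -24/5, 18/5, -18/5]
R5 ← R5 − (7/15)·R3: [0, 0, 0, -34/15, 58/15, 24/5]
R5 ← R5 − (17/36)·R4: [0, 0, 0, 0, 13/6, 13/2]
Echelon form has 5 nonzero rows, so rank(T) = 5.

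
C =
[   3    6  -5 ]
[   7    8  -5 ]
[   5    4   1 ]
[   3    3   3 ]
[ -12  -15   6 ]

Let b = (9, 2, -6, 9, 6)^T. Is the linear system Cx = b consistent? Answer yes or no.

no

Row reduce the augmented matrix [C | b].
R2 ← R2 − (7/3)·R1: [0, -6, 20/3, -19]
R3 ← R3 − (5/3)·R1: [0, -6, 28/3, -21]
R4 ← R4 − R1: [0, -3, 8, 0]
R5 ← R5 + (4)·R1: [0, 9, -14, 42]
R3 ← R3 − R2: [0, 0, 8/3, -2]
R4 ← R4 − (1/2)·R2: [0, 0, 14/3, 19/2]
R5 ← R5 + (3/2)·R2: [0, 0, -4, 27/2]
R4 ← R4 − (7/4)·R3: [0, 0, 0, 13]
R5 ← R5 + (3/2)·R3: [0, 0, 0, 21/2]
R5 ← R5 − (21/26)·R4: [0, 0, 0, 0]
The echelon form has 4 nonzero rows; the last pivot sits in the augmented column, so rank(C) = 3 but rank([C|b]) = 4.
Since the ranks differ, the system is inconsistent.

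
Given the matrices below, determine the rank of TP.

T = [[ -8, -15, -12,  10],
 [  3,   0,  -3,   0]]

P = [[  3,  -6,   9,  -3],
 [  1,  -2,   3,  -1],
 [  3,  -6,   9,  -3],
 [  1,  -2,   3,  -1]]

First compute TP:
[[-65, 130, -195,  65],
 [  0,   0,   0,   0]]
Now row reduce the product.
1 nonzero row, so rank(TP) = 1.

1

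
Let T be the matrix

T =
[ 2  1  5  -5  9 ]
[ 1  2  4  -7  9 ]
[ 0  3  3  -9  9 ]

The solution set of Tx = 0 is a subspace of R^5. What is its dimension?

Row reduce to echelon form.
R2 ← R2 − (1/2)·R1: [0, 3/2, 3/2, -9/2, 9/2]
R3 ← R3 − (2)·R2: [0, 0, 0, 0, 0]
2 nonzero rows, so rank(T) = 2.
T has 5 columns; by rank–nullity, nullity = 5 − 2 = 3.

3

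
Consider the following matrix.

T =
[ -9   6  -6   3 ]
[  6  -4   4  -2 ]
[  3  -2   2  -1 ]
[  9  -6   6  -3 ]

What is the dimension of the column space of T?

Row reduce to echelon form.
R2 ← R2 + (2/3)·R1: [0, 0, 0, 0]
R3 ← R3 + (1/3)·R1: [0, 0, 0, 0]
R4 ← R4 + R1: [0, 0, 0, 0]
Echelon form has 1 nonzero row, so rank(T) = 1.
The column space has dimension equal to the rank: 1.

1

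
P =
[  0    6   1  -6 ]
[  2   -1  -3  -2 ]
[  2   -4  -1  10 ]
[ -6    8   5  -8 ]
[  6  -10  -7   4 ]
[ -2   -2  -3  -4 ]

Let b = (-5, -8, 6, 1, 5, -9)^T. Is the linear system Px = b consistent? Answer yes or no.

Row reduce the augmented matrix [P | b].
Swap R1 ↔ R2
R3 ← R3 − R1: [0, -3, 2, 12, 14]
R4 ← R4 + (3)·R1: [0, 5, -4, -14, -23]
R5 ← R5 − (3)·R1: [0, -7, 2, 10, 29]
R6 ← R6 + R1: [0, -3, -6, -6, -17]
R3 ← R3 + (1/2)·R2: [0, 0, 5/2, 9, 23/2]
R4 ← R4 − (5/6)·R2: [0, 0, -29/6, -9, -113/6]
R5 ← R5 + (7/6)·R2: [0, 0, 19/6, 3, 139/6]
R6 ← R6 + (1/2)·R2: [0, 0, -11/2, -9, -39/2]
R4 ← R4 + (29/15)·R3: [0, 0, 0, 42/5, 17/5]
R5 ← R5 − (19/15)·R3: [0, 0, 0, -42/5, 43/5]
R6 ← R6 + (11/5)·R3: [0, 0, 0, 54/5, 29/5]
R5 ← R5 + R4: [0, 0, 0, 0, 12]
R6 ← R6 − (9/7)·R4: [0, 0, 0, 0, 10/7]
R6 ← R6 − (5/42)·R5: [0, 0, 0, 0, 0]
The echelon form has 5 nonzero rows; the last pivot sits in the augmented column, so rank(P) = 4 but rank([P|b]) = 5.
Since the ranks differ, the system is inconsistent.

no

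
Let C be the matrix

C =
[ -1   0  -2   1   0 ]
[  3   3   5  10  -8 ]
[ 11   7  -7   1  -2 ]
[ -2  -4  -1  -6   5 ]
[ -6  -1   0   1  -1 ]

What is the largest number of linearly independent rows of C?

Row reduce to echelon form.
R2 ← R2 + (3)·R1: [0, 3, -1, 13, -8]
R3 ← R3 + (11)·R1: [0, 7, -29, 12, -2]
R4 ← R4 − (2)·R1: [0, -4, 3, -8, 5]
R5 ← R5 − (6)·R1: [0, -1, 12, -5, -1]
R3 ← R3 − (7/3)·R2: [0, 0, -80/3, -55/3, 50/3]
R4 ← R4 + (4/3)·R2: [0, 0, 5/3, 28/3, -17/3]
R5 ← R5 + (1/3)·R2: [0, 0, 35/3, -2/3, -11/3]
R4 ← R4 + (1/16)·R3: [0, 0, 0, 131/16, -37/8]
R5 ← R5 + (7/16)·R3: [0, 0, 0, -139/16, 29/8]
R5 ← R5 + (139/131)·R4: [0, 0, 0, 0, -168/131]
Echelon form has 5 nonzero rows, so rank(C) = 5.
The rank gives the maximum number of linearly independent rows: 5.

5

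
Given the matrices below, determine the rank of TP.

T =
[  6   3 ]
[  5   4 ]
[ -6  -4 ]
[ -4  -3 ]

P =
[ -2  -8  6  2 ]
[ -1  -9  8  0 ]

2

First compute TP:
[[-15, -75,  60,  12],
 [-14, -76,  62,  10],
 [ 16,  84, -68, -12],
 [ 11,  59, -48,  -8]]
Now row reduce the product.
R2 ← R2 − (14/15)·R1: [0, -6, 6, -6/5]
R3 ← R3 + (16/15)·R1: [0, 4, -4, 4/5]
R4 ← R4 + (11/15)·R1: [0, 4, -4, 4/5]
R3 ← R3 + (2/3)·R2: [0, 0, 0, 0]
R4 ← R4 + (2/3)·R2: [0, 0, 0, 0]
2 nonzero rows, so rank(TP) = 2.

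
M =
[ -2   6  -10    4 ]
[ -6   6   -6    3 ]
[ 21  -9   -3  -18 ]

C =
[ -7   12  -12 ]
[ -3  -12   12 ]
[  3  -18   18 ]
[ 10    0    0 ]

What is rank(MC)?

2

First compute MC:
[[  6,  84, -84],
 [ 36, -36,  36],
 [-309, 414, -414]]
Now row reduce the product.
R2 ← R2 − (6)·R1: [0, -540, 540]
R3 ← R3 + (103/2)·R1: [0, 4740, -4740]
R3 ← R3 + (79/9)·R2: [0, 0, 0]
2 nonzero rows, so rank(MC) = 2.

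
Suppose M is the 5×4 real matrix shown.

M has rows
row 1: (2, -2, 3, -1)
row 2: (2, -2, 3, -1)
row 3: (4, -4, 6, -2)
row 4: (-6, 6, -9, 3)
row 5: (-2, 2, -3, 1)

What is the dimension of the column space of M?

1

Row reduce to echelon form.
R2 ← R2 − R1: [0, 0, 0, 0]
R3 ← R3 − (2)·R1: [0, 0, 0, 0]
R4 ← R4 + (3)·R1: [0, 0, 0, 0]
R5 ← R5 + R1: [0, 0, 0, 0]
Echelon form has 1 nonzero row, so rank(M) = 1.
The column space has dimension equal to the rank: 1.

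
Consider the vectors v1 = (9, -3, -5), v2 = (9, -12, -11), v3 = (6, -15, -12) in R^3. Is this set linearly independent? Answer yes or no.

Form the matrix with these vectors as rows and row reduce.
R2 ← R2 − R1: [0, -9, -6]
R3 ← R3 − (2/3)·R1: [0, -13, -26/3]
R3 ← R3 − (13/9)·R2: [0, 0, 0]
2 nonzero rows, so the 3 vectors span a space of dimension 2.
Since 2 < 3, the vectors are linearly dependent.

no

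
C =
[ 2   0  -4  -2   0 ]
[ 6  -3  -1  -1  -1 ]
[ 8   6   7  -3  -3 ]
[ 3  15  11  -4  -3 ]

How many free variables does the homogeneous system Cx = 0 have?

2

Row reduce to echelon form.
R2 ← R2 − (3)·R1: [0, -3, 11, 5, -1]
R3 ← R3 − (4)·R1: [0, 6, 23, 5, -3]
R4 ← R4 − (3/2)·R1: [0, 15, 17, -1, -3]
R3 ← R3 + (2)·R2: [0, 0, 45, 15, -5]
R4 ← R4 + (5)·R2: [0, 0, 72, 24, -8]
R4 ← R4 − (8/5)·R3: [0, 0, 0, 0, 0]
3 nonzero rows, so rank(C) = 3.
C has 5 columns; by rank–nullity, nullity = 5 − 3 = 2.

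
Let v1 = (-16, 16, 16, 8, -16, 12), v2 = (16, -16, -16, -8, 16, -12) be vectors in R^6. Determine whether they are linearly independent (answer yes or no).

no

Form the matrix with these vectors as rows and row reduce.
R2 ← R2 + R1: [0, 0, 0, 0, 0, 0]
1 nonzero row, so the 2 vectors span a space of dimension 1.
Since 1 < 2, the vectors are linearly dependent.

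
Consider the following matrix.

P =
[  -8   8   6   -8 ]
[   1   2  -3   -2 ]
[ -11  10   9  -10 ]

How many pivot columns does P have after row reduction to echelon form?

Row reduce to echelon form.
R2 ← R2 + (1/8)·R1: [0, 3, -9/4, -3]
R3 ← R3 − (11/8)·R1: [0, -1, 3/4, 1]
R3 ← R3 + (1/3)·R2: [0, 0, 0, 0]
Echelon form has 2 nonzero rows, so rank(P) = 2.
Each nonzero row contributes one pivot column: 2 pivot columns.

2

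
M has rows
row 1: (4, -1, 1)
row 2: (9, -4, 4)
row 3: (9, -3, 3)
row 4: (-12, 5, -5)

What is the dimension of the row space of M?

2

Row reduce to echelon form.
R2 ← R2 − (9/4)·R1: [0, -7/4, 7/4]
R3 ← R3 − (9/4)·R1: [0, -3/4, 3/4]
R4 ← R4 + (3)·R1: [0, 2, -2]
R3 ← R3 − (3/7)·R2: [0, 0, 0]
R4 ← R4 + (8/7)·R2: [0, 0, 0]
Echelon form has 2 nonzero rows, so rank(M) = 2.
The row space has dimension equal to the rank: 2.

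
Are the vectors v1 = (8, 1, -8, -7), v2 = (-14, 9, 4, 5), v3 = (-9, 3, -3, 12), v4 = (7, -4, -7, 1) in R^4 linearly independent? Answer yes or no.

Form the matrix with these vectors as rows and row reduce.
R2 ← R2 + (7/4)·R1: [0, 43/4, -10, -29/4]
R3 ← R3 + (9/8)·R1: [0, 33/8, -12, 33/8]
R4 ← R4 − (7/8)·R1: [0, -39/8, 0, 57/8]
R3 ← R3 − (33/86)·R2: [0, 0, -351/43, 297/43]
R4 ← R4 + (39/86)·R2: [0, 0, -195/43, 165/43]
R4 ← R4 − (5/9)·R3: [0, 0, 0, 0]
3 nonzero rows, so the 4 vectors span a space of dimension 3.
Since 3 < 4, the vectors are linearly dependent.

no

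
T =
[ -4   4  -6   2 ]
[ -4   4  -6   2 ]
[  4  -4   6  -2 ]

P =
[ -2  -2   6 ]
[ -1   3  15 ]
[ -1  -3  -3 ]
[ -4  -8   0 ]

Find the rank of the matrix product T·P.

First compute TP:
[[  2,  22,  54],
 [  2,  22,  54],
 [ -2, -22, -54]]
Now row reduce the product.
R2 ← R2 − R1: [0, 0, 0]
R3 ← R3 + R1: [0, 0, 0]
1 nonzero row, so rank(TP) = 1.

1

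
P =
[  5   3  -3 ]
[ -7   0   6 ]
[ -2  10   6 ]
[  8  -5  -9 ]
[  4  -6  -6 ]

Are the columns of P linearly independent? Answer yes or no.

Row reduce P to echelon form.
R2 ← R2 + (7/5)·R1: [0, 21/5, 9/5]
R3 ← R3 + (2/5)·R1: [0, 56/5, 24/5]
R4 ← R4 − (8/5)·R1: [0, -49/5, -21/5]
R5 ← R5 − (4/5)·R1: [0, -42/5, -18/5]
R3 ← R3 − (8/3)·R2: [0, 0, 0]
R4 ← R4 + (7/3)·R2: [0, 0, 0]
R5 ← R5 + (2)·R2: [0, 0, 0]
2 pivots among 3 columns.
Only 2 < 3 pivot columns, so the columns are linearly dependent.

no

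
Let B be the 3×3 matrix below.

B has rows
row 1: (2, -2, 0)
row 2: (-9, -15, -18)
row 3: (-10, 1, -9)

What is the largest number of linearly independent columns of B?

Row reduce to echelon form.
R2 ← R2 + (9/2)·R1: [0, -24, -18]
R3 ← R3 + (5)·R1: [0, -9, -9]
R3 ← R3 − (3/8)·R2: [0, 0, -9/4]
Echelon form has 3 nonzero rows, so rank(B) = 3.
The rank gives the maximum number of linearly independent columns: 3.

3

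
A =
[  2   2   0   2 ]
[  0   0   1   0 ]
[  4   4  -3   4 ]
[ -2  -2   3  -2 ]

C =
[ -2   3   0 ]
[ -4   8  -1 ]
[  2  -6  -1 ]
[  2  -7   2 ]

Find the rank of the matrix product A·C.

2

First compute AC:
[[ -8,   8,   2],
 [  2,  -6,  -1],
 [-22,  34,   7],
 [ 14, -26,  -5]]
Now row reduce the product.
R2 ← R2 + (1/4)·R1: [0, -4, -1/2]
R3 ← R3 − (11/4)·R1: [0, 12, 3/2]
R4 ← R4 + (7/4)·R1: [0, -12, -3/2]
R3 ← R3 + (3)·R2: [0, 0, 0]
R4 ← R4 − (3)·R2: [0, 0, 0]
2 nonzero rows, so rank(AC) = 2.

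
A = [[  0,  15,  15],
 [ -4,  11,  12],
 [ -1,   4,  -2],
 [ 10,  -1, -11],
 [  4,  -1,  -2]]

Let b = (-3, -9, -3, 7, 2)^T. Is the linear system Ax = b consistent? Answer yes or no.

Row reduce the augmented matrix [A | b].
Swap R1 ↔ R2
R3 ← R3 − (1/4)·R1: [0, 5/4, -5, -3/4]
R4 ← R4 + (5/2)·R1: [0, 53/2, 19, -31/2]
R5 ← R5 + R1: [0, 10, 10, -7]
R3 ← R3 − (1/12)·R2: [0, 0, -25/4, -1/2]
R4 ← R4 − (53/30)·R2: [0, 0, -15/2, -51/5]
R5 ← R5 − (2/3)·R2: [0, 0, 0, -5]
R4 ← R4 − (6/5)·R3: [0, 0, 0, -48/5]
R5 ← R5 − (25/48)·R4: [0, 0, 0, 0]
The echelon form has 4 nonzero rows; the last pivot sits in the augmented column, so rank(A) = 3 but rank([A|b]) = 4.
Since the ranks differ, the system is inconsistent.

no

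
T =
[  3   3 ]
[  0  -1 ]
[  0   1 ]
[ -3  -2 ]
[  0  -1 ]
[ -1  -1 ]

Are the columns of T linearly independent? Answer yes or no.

Row reduce T to echelon form.
R4 ← R4 + R1: [0, 1]
R6 ← R6 + (1/3)·R1: [0, 0]
R3 ← R3 + R2: [0, 0]
R4 ← R4 + R2: [0, 0]
R5 ← R5 − R2: [0, 0]
2 pivots among 2 columns.
Every column is a pivot column, so the columns are linearly independent.

yes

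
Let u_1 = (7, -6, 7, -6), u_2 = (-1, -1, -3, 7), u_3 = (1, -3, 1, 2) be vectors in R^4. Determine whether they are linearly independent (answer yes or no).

yes

Form the matrix with these vectors as rows and row reduce.
R2 ← R2 + (1/7)·R1: [0, -13/7, -2, 43/7]
R3 ← R3 − (1/7)·R1: [0, -15/7, 0, 20/7]
R3 ← R3 − (15/13)·R2: [0, 0, 30/13, -55/13]
3 nonzero rows, so the 3 vectors span a space of dimension 3.
Since 3 = 3, the vectors are linearly independent.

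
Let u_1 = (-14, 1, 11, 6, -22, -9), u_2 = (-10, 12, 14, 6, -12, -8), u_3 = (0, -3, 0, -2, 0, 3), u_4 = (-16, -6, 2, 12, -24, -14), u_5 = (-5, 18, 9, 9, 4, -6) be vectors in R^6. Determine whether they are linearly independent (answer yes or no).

no

Form the matrix with these vectors as rows and row reduce.
R2 ← R2 − (5/7)·R1: [0, 79/7, 43/7, 12/7, 26/7, -11/7]
R4 ← R4 − (8/7)·R1: [0, -50/7, -74/7, 36/7, 8/7, -26/7]
R5 ← R5 − (5/14)·R1: [0, 247/14, 71/14, 48/7, 83/7, -39/14]
R3 ← R3 + (21/79)·R2: [0, 0, 129/79, -122/79, 78/79, 204/79]
R4 ← R4 + (50/79)·R2: [0, 0, -528/79, 492/79, 276/79, -372/79]
R5 ← R5 − (247/158)·R2: [0, 0, -358/79, 330/79, 478/79, -26/79]
R4 ← R4 + (176/43)·R3: [0, 0, 0, -4/43, 324/43, 252/43]
R5 ← R5 + (358/129)·R3: [0, 0, 0, -14/129, 378/43, 294/43]
R5 ← R5 − (7/6)·R4: [0, 0, 0, 0, 0, 0]
4 nonzero rows, so the 5 vectors span a space of dimension 4.
Since 4 < 5, the vectors are linearly dependent.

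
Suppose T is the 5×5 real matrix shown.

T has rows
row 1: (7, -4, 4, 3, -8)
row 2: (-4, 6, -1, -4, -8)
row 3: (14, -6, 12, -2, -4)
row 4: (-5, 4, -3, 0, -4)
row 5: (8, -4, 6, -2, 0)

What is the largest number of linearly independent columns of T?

4

Row reduce to echelon form.
R2 ← R2 + (4/7)·R1: [0, 26/7, 9/7, -16/7, -88/7]
R3 ← R3 − (2)·R1: [0, 2, 4, -8, 12]
R4 ← R4 + (5/7)·R1: [0, 8/7, -1/7, 15/7, -68/7]
R5 ← R5 − (8/7)·R1: [0, 4/7, 10/7, -38/7, 64/7]
R3 ← R3 − (7/13)·R2: [0, 0, 43/13, -88/13, 244/13]
R4 ← R4 − (4/13)·R2: [0, 0, -7/13, 37/13, -76/13]
R5 ← R5 − (2/13)·R2: [0, 0, 16/13, -66/13, 144/13]
R4 ← R4 + (7/43)·R3: [0, 0, 0, 75/43, -120/43]
R5 ← R5 − (16/43)·R3: [0, 0, 0, -110/43, 176/43]
R5 ← R5 + (22/15)·R4: [0, 0, 0, 0, 0]
Echelon form has 4 nonzero rows, so rank(T) = 4.
The rank gives the maximum number of linearly independent columns: 4.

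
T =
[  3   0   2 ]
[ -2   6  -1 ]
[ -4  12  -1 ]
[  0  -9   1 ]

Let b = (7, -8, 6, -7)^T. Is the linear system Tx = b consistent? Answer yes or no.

no

Row reduce the augmented matrix [T | b].
R2 ← R2 + (2/3)·R1: [0, 6, 1/3, -10/3]
R3 ← R3 + (4/3)·R1: [0, 12, 5/3, 46/3]
R3 ← R3 − (2)·R2: [0, 0, 1, 22]
R4 ← R4 + (3/2)·R2: [0, 0, 3/2, -12]
R4 ← R4 − (3/2)·R3: [0, 0, 0, -45]
The echelon form has 4 nonzero rows; the last pivot sits in the augmented column, so rank(T) = 3 but rank([T|b]) = 4.
Since the ranks differ, the system is inconsistent.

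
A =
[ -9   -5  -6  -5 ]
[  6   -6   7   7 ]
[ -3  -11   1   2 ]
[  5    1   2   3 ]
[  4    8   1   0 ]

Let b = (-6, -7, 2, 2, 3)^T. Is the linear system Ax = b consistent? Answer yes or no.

no

Row reduce the augmented matrix [A | b].
R2 ← R2 + (2/3)·R1: [0, -28/3, 3, 11/3, -11]
R3 ← R3 − (1/3)·R1: [0, -28/3, 3, 11/3, 4]
R4 ← R4 + (5/9)·R1: [0, -16/9, -4/3, 2/9, -4/3]
R5 ← R5 + (4/9)·R1: [0, 52/9, -5/3, -20/9, 1/3]
R3 ← R3 − R2: [0, 0, 0, 0, 15]
R4 ← R4 − (4/21)·R2: [0, 0, -40/21, -10/21, 16/21]
R5 ← R5 + (13/21)·R2: [0, 0, 4/21, 1/21, -136/21]
Swap R3 ↔ R4
R5 ← R5 + (1/10)·R3: [0, 0, 0, 0, -32/5]
R5 ← R5 + (32/75)·R4: [0, 0, 0, 0, 0]
The echelon form has 4 nonzero rows; the last pivot sits in the augmented column, so rank(A) = 3 but rank([A|b]) = 4.
Since the ranks differ, the system is inconsistent.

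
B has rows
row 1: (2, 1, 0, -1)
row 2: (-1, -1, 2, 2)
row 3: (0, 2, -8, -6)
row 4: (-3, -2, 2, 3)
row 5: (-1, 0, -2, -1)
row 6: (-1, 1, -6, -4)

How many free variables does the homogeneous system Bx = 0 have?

2

Row reduce to echelon form.
R2 ← R2 + (1/2)·R1: [0, -1/2, 2, 3/2]
R4 ← R4 + (3/2)·R1: [0, -1/2, 2, 3/2]
R5 ← R5 + (1/2)·R1: [0, 1/2, -2, -3/2]
R6 ← R6 + (1/2)·R1: [0, 3/2, -6, -9/2]
R3 ← R3 + (4)·R2: [0, 0, 0, 0]
R4 ← R4 − R2: [0, 0, 0, 0]
R5 ← R5 + R2: [0, 0, 0, 0]
R6 ← R6 + (3)·R2: [0, 0, 0, 0]
2 nonzero rows, so rank(B) = 2.
B has 4 columns; by rank–nullity, nullity = 4 − 2 = 2.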